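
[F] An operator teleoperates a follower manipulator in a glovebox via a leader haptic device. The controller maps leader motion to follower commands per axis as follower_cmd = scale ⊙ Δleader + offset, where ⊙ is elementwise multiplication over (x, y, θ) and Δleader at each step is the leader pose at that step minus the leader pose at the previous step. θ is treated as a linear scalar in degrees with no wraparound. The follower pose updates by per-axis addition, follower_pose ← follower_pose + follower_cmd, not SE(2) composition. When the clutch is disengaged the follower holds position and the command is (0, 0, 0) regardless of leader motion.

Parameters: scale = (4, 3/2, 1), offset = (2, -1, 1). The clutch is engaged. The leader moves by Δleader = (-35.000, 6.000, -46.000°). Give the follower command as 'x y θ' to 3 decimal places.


axis x: 4·-35.000 + 2 = -138.000
axis y: 3/2·6.000 + -1 = 8.000
axis θ: 1·-46.000 + 1 = -45.000

-138.000 8.000 -45.000


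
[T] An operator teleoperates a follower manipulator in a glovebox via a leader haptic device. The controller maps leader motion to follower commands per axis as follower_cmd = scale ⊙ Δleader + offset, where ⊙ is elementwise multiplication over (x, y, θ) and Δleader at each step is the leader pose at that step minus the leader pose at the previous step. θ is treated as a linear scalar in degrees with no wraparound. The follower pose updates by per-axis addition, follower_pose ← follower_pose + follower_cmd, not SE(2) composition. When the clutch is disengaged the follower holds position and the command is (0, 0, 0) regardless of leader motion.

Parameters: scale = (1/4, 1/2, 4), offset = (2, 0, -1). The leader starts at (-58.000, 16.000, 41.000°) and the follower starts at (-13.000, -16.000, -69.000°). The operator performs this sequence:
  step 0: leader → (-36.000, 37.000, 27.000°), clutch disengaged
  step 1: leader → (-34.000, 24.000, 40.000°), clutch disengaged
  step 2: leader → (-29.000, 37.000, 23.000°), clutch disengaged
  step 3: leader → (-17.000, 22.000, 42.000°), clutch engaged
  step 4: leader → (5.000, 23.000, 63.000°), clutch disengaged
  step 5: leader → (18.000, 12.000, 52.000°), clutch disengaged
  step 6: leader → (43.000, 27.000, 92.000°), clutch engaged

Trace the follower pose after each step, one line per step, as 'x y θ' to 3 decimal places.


-13.000 -16.000 -69.000
-13.000 -16.000 -69.000
-13.000 -16.000 -69.000
-8.000 -23.500 6.000
-8.000 -23.500 6.000
-8.000 -23.500 6.000
0.250 -16.000 165.000

step 0: Δleader=(22.000, 21.000, -14.000°), disengaged; cmd=(0,0,0) → follower holds at (-13.000, -16.000, -69.000°)
step 1: Δleader=(2.000, -13.000, 13.000°), disengaged; cmd=(0,0,0) → follower holds at (-13.000, -16.000, -69.000°)
step 2: Δleader=(5.000, 13.000, -17.000°), disengaged; cmd=(0,0,0) → follower holds at (-13.000, -16.000, -69.000°)
step 3: Δleader=(12.000, -15.000, 19.000°), engaged; cmd=(5.000, -7.500, 75.000°) → follower=(-8.000, -23.500, 6.000°)
step 4: Δleader=(22.000, 1.000, 21.000°), disengaged; cmd=(0,0,0) → follower holds at (-8.000, -23.500, 6.000°)
step 5: Δleader=(13.000, -11.000, -11.000°), disengaged; cmd=(0,0,0) → follower holds at (-8.000, -23.500, 6.000°)
step 6: Δleader=(25.000, 15.000, 40.000°), engaged; cmd=(8.250, 7.500, 159.000°) → follower=(0.250, -16.000, 165.000°)


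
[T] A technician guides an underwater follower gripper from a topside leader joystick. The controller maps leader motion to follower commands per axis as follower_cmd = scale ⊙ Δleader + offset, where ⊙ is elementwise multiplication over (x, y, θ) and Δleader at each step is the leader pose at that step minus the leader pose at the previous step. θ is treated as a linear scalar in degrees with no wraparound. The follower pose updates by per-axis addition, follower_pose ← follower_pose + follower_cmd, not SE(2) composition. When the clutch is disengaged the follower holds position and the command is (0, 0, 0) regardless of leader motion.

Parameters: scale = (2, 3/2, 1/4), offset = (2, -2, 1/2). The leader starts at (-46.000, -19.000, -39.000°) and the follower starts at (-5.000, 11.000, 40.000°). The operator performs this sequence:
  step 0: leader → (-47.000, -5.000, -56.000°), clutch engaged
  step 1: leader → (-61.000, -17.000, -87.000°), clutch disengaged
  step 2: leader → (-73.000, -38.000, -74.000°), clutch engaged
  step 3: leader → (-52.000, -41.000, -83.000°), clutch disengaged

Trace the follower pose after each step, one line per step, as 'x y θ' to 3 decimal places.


step 0: Δleader=(-1.000, 14.000, -17.000°), engaged; cmd=(0.000, 19.000, -3.750°) → follower=(-5.000, 30.000, 36.250°)
step 1: Δleader=(-14.000, -12.000, -31.000°), disengaged; cmd=(0,0,0) → follower holds at (-5.000, 30.000, 36.250°)
step 2: Δleader=(-12.000, -21.000, 13.000°), engaged; cmd=(-22.000, -33.500, 3.750°) → follower=(-27.000, -3.500, 40.000°)
step 3: Δleader=(21.000, -3.000, -9.000°), disengaged; cmd=(0,0,0) → follower holds at (-27.000, -3.500, 40.000°)

-5.000 30.000 36.250
-5.000 30.000 36.250
-27.000 -3.500 40.000
-27.000 -3.500 40.000


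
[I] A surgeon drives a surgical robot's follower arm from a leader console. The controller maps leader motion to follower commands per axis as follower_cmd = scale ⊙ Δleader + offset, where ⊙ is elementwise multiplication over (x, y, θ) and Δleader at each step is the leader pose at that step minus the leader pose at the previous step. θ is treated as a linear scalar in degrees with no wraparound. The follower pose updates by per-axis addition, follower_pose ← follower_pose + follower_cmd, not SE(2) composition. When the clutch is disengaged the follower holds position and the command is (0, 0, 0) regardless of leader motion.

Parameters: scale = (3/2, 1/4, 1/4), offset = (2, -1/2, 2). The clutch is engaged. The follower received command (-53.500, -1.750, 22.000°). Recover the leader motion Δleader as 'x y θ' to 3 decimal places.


axis x: (-53.500 − 2) / (3/2) = -37.000
axis y: (-1.750 − -1/2) / (1/4) = -5.000
axis θ: (22.000 − 2) / (1/4) = 80.000

-37.000 -5.000 80.000


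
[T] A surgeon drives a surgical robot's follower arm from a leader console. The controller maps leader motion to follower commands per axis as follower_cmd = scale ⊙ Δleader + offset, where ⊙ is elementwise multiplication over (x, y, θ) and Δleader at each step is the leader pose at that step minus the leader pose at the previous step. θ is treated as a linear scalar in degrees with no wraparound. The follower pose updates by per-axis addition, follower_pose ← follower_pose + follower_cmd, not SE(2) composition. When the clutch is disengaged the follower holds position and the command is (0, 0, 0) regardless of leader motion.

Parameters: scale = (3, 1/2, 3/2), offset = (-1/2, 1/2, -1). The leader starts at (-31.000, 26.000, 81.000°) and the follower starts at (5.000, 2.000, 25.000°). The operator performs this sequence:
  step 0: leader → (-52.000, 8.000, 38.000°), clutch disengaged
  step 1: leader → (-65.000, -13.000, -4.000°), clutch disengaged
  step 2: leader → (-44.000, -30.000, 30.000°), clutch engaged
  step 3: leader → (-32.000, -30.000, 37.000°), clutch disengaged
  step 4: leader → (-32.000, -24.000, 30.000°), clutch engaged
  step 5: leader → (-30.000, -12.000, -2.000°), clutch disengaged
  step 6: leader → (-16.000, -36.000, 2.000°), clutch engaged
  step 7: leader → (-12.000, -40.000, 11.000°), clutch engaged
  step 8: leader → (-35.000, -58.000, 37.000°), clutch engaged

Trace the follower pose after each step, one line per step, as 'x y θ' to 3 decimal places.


step 0: Δleader=(-21.000, -18.000, -43.000°), disengaged; cmd=(0,0,0) → follower holds at (5.000, 2.000, 25.000°)
step 1: Δleader=(-13.000, -21.000, -42.000°), disengaged; cmd=(0,0,0) → follower holds at (5.000, 2.000, 25.000°)
step 2: Δleader=(21.000, -17.000, 34.000°), engaged; cmd=(62.500, -8.000, 50.000°) → follower=(67.500, -6.000, 75.000°)
step 3: Δleader=(12.000, 0.000, 7.000°), disengaged; cmd=(0,0,0) → follower holds at (67.500, -6.000, 75.000°)
step 4: Δleader=(0.000, 6.000, -7.000°), engaged; cmd=(-0.500, 3.500, -11.500°) → follower=(67.000, -2.500, 63.500°)
step 5: Δleader=(2.000, 12.000, -32.000°), disengaged; cmd=(0,0,0) → follower holds at (67.000, -2.500, 63.500°)
step 6: Δleader=(14.000, -24.000, 4.000°), engaged; cmd=(41.500, -11.500, 5.000°) → follower=(108.500, -14.000, 68.500°)
step 7: Δleader=(4.000, -4.000, 9.000°), engaged; cmd=(11.500, -1.500, 12.500°) → follower=(120.000, -15.500, 81.000°)
step 8: Δleader=(-23.000, -18.000, 26.000°), engaged; cmd=(-69.500, -8.500, 38.000°) → follower=(50.500, -24.000, 119.000°)

5.000 2.000 25.000
5.000 2.000 25.000
67.500 -6.000 75.000
67.500 -6.000 75.000
67.000 -2.500 63.500
67.000 -2.500 63.500
108.500 -14.000 68.500
120.000 -15.500 81.000
50.500 -24.000 119.000


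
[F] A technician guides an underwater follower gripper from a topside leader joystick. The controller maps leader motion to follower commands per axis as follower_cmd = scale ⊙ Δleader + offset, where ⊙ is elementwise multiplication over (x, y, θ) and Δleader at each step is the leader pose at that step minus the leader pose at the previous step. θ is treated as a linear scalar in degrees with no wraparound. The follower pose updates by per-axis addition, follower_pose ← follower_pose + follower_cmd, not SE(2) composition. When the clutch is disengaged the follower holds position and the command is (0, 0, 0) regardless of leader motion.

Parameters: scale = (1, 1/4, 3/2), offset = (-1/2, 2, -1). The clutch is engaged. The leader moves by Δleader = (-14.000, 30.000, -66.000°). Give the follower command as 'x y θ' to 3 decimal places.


axis x: 1·-14.000 + -1/2 = -14.500
axis y: 1/4·30.000 + 2 = 9.500
axis θ: 3/2·-66.000 + -1 = -100.000

-14.500 9.500 -100.000


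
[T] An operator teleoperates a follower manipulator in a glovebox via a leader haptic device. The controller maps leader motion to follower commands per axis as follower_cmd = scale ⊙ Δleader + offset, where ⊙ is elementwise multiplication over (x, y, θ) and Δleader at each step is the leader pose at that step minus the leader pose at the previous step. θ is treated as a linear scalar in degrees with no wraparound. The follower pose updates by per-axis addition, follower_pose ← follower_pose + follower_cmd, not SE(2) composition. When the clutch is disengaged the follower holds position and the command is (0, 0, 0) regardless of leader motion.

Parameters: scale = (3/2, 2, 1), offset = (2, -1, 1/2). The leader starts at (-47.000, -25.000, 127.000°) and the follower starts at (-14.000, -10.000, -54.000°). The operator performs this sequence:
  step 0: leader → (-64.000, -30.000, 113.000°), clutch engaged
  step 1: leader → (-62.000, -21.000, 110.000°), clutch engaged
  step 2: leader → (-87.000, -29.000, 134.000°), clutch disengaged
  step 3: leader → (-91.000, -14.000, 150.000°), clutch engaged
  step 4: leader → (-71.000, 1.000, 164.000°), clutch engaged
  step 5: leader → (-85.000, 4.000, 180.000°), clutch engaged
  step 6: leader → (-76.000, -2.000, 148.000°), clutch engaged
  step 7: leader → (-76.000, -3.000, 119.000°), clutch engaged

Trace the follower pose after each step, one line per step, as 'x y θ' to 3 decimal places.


-37.500 -21.000 -67.500
-32.500 -4.000 -70.000
-32.500 -4.000 -70.000
-36.500 25.000 -53.500
-4.500 54.000 -39.000
-23.500 59.000 -22.500
-8.000 46.000 -54.000
-6.000 43.000 -82.500

step 0: Δleader=(-17.000, -5.000, -14.000°), engaged; cmd=(-23.500, -11.000, -13.500°) → follower=(-37.500, -21.000, -67.500°)
step 1: Δleader=(2.000, 9.000, -3.000°), engaged; cmd=(5.000, 17.000, -2.500°) → follower=(-32.500, -4.000, -70.000°)
step 2: Δleader=(-25.000, -8.000, 24.000°), disengaged; cmd=(0,0,0) → follower holds at (-32.500, -4.000, -70.000°)
step 3: Δleader=(-4.000, 15.000, 16.000°), engaged; cmd=(-4.000, 29.000, 16.500°) → follower=(-36.500, 25.000, -53.500°)
step 4: Δleader=(20.000, 15.000, 14.000°), engaged; cmd=(32.000, 29.000, 14.500°) → follower=(-4.500, 54.000, -39.000°)
step 5: Δleader=(-14.000, 3.000, 16.000°), engaged; cmd=(-19.000, 5.000, 16.500°) → follower=(-23.500, 59.000, -22.500°)
step 6: Δleader=(9.000, -6.000, -32.000°), engaged; cmd=(15.500, -13.000, -31.500°) → follower=(-8.000, 46.000, -54.000°)
step 7: Δleader=(0.000, -1.000, -29.000°), engaged; cmd=(2.000, -3.000, -28.500°) → follower=(-6.000, 43.000, -82.500°)


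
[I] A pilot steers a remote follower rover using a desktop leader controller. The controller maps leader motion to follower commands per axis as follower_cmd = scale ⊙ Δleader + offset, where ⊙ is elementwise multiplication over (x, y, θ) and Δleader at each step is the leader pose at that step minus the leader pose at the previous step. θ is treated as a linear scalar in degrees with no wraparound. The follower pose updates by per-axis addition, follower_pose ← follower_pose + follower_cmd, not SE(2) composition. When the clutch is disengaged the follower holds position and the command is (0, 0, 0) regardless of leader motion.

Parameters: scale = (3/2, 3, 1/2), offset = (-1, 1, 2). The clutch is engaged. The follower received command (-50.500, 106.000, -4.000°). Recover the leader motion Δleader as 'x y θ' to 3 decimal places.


-33.000 35.000 -12.000

axis x: (-50.500 − -1) / (3/2) = -33.000
axis y: (106.000 − 1) / (3) = 35.000
axis θ: (-4.000 − 2) / (1/2) = -12.000


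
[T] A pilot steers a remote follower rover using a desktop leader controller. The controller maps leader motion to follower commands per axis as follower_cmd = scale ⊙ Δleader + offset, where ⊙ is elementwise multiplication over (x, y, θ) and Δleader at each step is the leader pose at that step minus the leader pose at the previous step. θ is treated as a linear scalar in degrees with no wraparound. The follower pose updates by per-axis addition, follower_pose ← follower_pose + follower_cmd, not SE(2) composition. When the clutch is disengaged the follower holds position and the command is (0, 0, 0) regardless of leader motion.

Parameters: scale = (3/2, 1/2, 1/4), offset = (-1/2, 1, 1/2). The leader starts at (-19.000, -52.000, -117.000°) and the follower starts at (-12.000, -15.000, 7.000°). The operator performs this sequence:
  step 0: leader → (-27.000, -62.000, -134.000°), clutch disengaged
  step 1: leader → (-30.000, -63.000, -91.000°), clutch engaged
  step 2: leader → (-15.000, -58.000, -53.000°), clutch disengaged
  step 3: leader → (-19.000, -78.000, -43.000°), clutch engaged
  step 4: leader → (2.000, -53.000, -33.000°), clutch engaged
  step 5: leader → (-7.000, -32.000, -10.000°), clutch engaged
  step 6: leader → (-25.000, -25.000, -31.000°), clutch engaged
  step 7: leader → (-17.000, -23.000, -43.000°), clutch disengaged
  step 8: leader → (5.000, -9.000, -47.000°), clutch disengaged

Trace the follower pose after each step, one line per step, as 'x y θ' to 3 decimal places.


step 0: Δleader=(-8.000, -10.000, -17.000°), disengaged; cmd=(0,0,0) → follower holds at (-12.000, -15.000, 7.000°)
step 1: Δleader=(-3.000, -1.000, 43.000°), engaged; cmd=(-5.000, 0.500, 11.250°) → follower=(-17.000, -14.500, 18.250°)
step 2: Δleader=(15.000, 5.000, 38.000°), disengaged; cmd=(0,0,0) → follower holds at (-17.000, -14.500, 18.250°)
step 3: Δleader=(-4.000, -20.000, 10.000°), engaged; cmd=(-6.500, -9.000, 3.000°) → follower=(-23.500, -23.500, 21.250°)
step 4: Δleader=(21.000, 25.000, 10.000°), engaged; cmd=(31.000, 13.500, 3.000°) → follower=(7.500, -10.000, 24.250°)
step 5: Δleader=(-9.000, 21.000, 23.000°), engaged; cmd=(-14.000, 11.500, 6.250°) → follower=(-6.500, 1.500, 30.500°)
step 6: Δleader=(-18.000, 7.000, -21.000°), engaged; cmd=(-27.500, 4.500, -4.750°) → follower=(-34.000, 6.000, 25.750°)
step 7: Δleader=(8.000, 2.000, -12.000°), disengaged; cmd=(0,0,0) → follower holds at (-34.000, 6.000, 25.750°)
step 8: Δleader=(22.000, 14.000, -4.000°), disengaged; cmd=(0,0,0) → follower holds at (-34.000, 6.000, 25.750°)

-12.000 -15.000 7.000
-17.000 -14.500 18.250
-17.000 -14.500 18.250
-23.500 -23.500 21.250
7.500 -10.000 24.250
-6.500 1.500 30.500
-34.000 6.000 25.750
-34.000 6.000 25.750
-34.000 6.000 25.750


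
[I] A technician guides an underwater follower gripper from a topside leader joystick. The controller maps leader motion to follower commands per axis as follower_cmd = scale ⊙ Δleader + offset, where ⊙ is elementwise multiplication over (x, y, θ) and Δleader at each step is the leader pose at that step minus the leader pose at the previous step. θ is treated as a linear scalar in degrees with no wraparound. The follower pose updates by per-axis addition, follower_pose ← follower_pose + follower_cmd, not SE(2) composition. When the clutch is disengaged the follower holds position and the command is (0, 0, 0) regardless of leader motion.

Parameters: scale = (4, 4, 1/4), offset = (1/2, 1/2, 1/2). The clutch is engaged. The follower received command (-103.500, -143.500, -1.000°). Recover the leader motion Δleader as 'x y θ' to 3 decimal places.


axis x: (-103.500 − 1/2) / (4) = -26.000
axis y: (-143.500 − 1/2) / (4) = -36.000
axis θ: (-1.000 − 1/2) / (1/4) = -6.000

-26.000 -36.000 -6.000


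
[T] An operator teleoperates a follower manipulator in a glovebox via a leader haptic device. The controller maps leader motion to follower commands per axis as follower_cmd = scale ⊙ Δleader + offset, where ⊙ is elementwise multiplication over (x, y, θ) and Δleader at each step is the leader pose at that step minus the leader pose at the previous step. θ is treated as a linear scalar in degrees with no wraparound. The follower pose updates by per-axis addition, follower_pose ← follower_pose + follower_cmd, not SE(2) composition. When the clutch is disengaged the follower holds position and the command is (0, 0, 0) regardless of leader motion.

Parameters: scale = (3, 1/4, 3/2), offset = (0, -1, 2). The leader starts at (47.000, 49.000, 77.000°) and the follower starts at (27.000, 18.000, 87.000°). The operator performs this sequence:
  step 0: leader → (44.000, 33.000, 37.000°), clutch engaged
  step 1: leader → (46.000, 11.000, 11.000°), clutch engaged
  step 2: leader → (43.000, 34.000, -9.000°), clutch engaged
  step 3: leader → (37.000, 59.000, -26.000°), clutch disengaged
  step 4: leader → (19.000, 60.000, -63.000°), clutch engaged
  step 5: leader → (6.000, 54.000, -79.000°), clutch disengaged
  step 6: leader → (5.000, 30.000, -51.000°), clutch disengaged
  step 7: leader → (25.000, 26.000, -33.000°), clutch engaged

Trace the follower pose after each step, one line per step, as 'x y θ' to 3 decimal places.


18.000 13.000 29.000
24.000 6.500 -8.000
15.000 11.250 -36.000
15.000 11.250 -36.000
-39.000 10.500 -89.500
-39.000 10.500 -89.500
-39.000 10.500 -89.500
21.000 8.500 -60.500

step 0: Δleader=(-3.000, -16.000, -40.000°), engaged; cmd=(-9.000, -5.000, -58.000°) → follower=(18.000, 13.000, 29.000°)
step 1: Δleader=(2.000, -22.000, -26.000°), engaged; cmd=(6.000, -6.500, -37.000°) → follower=(24.000, 6.500, -8.000°)
step 2: Δleader=(-3.000, 23.000, -20.000°), engaged; cmd=(-9.000, 4.750, -28.000°) → follower=(15.000, 11.250, -36.000°)
step 3: Δleader=(-6.000, 25.000, -17.000°), disengaged; cmd=(0,0,0) → follower holds at (15.000, 11.250, -36.000°)
step 4: Δleader=(-18.000, 1.000, -37.000°), engaged; cmd=(-54.000, -0.750, -53.500°) → follower=(-39.000, 10.500, -89.500°)
step 5: Δleader=(-13.000, -6.000, -16.000°), disengaged; cmd=(0,0,0) → follower holds at (-39.000, 10.500, -89.500°)
step 6: Δleader=(-1.000, -24.000, 28.000°), disengaged; cmd=(0,0,0) → follower holds at (-39.000, 10.500, -89.500°)
step 7: Δleader=(20.000, -4.000, 18.000°), engaged; cmd=(60.000, -2.000, 29.000°) → follower=(21.000, 8.500, -60.500°)


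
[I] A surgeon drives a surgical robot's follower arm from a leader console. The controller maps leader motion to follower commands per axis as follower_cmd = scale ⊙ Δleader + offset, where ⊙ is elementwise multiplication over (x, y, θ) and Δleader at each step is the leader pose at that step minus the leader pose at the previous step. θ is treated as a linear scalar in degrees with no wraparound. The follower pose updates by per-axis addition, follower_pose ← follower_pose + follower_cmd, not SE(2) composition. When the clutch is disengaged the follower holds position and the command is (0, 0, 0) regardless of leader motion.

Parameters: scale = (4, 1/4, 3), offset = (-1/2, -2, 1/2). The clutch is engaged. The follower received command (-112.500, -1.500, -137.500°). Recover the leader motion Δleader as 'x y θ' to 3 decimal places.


axis x: (-112.500 − -1/2) / (4) = -28.000
axis y: (-1.500 − -2) / (1/4) = 2.000
axis θ: (-137.500 − 1/2) / (3) = -46.000

-28.000 2.000 -46.000


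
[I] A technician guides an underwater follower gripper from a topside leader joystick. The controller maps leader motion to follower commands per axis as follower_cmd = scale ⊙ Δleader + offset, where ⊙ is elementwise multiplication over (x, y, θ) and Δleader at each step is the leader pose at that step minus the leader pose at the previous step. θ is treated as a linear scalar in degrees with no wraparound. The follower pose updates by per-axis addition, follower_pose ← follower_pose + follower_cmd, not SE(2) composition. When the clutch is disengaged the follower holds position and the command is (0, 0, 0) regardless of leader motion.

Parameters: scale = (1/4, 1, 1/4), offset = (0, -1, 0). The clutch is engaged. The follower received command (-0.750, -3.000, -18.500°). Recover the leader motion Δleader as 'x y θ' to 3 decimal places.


-3.000 -2.000 -74.000

axis x: (-0.750 − 0) / (1/4) = -3.000
axis y: (-3.000 − -1) / (1) = -2.000
axis θ: (-18.500 − 0) / (1/4) = -74.000


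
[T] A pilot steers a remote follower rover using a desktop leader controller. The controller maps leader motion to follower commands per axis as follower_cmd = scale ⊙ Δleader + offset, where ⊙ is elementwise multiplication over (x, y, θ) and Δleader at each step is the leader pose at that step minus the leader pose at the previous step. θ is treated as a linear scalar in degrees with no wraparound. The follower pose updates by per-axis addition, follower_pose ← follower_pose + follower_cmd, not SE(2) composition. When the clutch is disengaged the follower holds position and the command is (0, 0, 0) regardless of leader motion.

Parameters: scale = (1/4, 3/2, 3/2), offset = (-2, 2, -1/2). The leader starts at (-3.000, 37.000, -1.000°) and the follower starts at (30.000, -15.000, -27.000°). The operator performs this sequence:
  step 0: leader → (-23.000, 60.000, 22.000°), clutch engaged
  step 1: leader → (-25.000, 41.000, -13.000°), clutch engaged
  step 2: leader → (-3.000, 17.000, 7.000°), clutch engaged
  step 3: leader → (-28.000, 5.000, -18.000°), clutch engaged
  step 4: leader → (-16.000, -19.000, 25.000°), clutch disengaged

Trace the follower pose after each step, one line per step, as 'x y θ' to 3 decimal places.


23.000 21.500 7.000
20.500 -5.000 -46.000
24.000 -39.000 -16.500
15.750 -55.000 -54.500
15.750 -55.000 -54.500

step 0: Δleader=(-20.000, 23.000, 23.000°), engaged; cmd=(-7.000, 36.500, 34.000°) → follower=(23.000, 21.500, 7.000°)
step 1: Δleader=(-2.000, -19.000, -35.000°), engaged; cmd=(-2.500, -26.500, -53.000°) → follower=(20.500, -5.000, -46.000°)
step 2: Δleader=(22.000, -24.000, 20.000°), engaged; cmd=(3.500, -34.000, 29.500°) → follower=(24.000, -39.000, -16.500°)
step 3: Δleader=(-25.000, -12.000, -25.000°), engaged; cmd=(-8.250, -16.000, -38.000°) → follower=(15.750, -55.000, -54.500°)
step 4: Δleader=(12.000, -24.000, 43.000°), disengaged; cmd=(0,0,0) → follower holds at (15.750, -55.000, -54.500°)


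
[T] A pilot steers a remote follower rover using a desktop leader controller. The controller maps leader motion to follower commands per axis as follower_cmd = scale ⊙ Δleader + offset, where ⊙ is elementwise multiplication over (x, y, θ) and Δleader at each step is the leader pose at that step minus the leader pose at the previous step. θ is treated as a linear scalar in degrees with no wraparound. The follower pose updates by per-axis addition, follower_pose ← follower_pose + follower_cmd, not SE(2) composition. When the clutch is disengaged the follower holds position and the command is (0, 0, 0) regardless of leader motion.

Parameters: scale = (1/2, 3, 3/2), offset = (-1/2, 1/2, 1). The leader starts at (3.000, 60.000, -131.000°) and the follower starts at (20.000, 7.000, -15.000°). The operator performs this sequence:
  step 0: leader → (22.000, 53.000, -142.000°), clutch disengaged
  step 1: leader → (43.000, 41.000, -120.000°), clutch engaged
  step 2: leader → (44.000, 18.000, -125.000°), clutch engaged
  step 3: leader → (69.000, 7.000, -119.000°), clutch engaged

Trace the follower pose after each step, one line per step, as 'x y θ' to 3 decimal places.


step 0: Δleader=(19.000, -7.000, -11.000°), disengaged; cmd=(0,0,0) → follower holds at (20.000, 7.000, -15.000°)
step 1: Δleader=(21.000, -12.000, 22.000°), engaged; cmd=(10.000, -35.500, 34.000°) → follower=(30.000, -28.500, 19.000°)
step 2: Δleader=(1.000, -23.000, -5.000°), engaged; cmd=(0.000, -68.500, -6.500°) → follower=(30.000, -97.000, 12.500°)
step 3: Δleader=(25.000, -11.000, 6.000°), engaged; cmd=(12.000, -32.500, 10.000°) → follower=(42.000, -129.500, 22.500°)

20.000 7.000 -15.000
30.000 -28.500 19.000
30.000 -97.000 12.500
42.000 -129.500 22.500


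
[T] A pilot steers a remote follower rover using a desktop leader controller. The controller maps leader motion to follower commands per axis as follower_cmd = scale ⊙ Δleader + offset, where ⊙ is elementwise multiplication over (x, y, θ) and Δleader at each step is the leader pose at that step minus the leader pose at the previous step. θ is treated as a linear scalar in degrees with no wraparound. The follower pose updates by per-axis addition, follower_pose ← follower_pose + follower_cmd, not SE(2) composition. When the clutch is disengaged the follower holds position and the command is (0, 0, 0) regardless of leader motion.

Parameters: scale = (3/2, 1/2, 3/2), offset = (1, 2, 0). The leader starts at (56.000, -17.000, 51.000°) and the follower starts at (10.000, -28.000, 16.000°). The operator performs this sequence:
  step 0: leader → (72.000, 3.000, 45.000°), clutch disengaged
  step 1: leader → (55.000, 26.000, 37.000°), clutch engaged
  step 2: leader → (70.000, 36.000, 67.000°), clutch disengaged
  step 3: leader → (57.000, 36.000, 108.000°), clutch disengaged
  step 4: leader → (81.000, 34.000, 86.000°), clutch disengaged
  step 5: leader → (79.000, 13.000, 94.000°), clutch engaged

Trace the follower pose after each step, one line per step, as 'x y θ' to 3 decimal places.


10.000 -28.000 16.000
-14.500 -14.500 4.000
-14.500 -14.500 4.000
-14.500 -14.500 4.000
-14.500 -14.500 4.000
-16.500 -23.000 16.000

step 0: Δleader=(16.000, 20.000, -6.000°), disengaged; cmd=(0,0,0) → follower holds at (10.000, -28.000, 16.000°)
step 1: Δleader=(-17.000, 23.000, -8.000°), engaged; cmd=(-24.500, 13.500, -12.000°) → follower=(-14.500, -14.500, 4.000°)
step 2: Δleader=(15.000, 10.000, 30.000°), disengaged; cmd=(0,0,0) → follower holds at (-14.500, -14.500, 4.000°)
step 3: Δleader=(-13.000, 0.000, 41.000°), disengaged; cmd=(0,0,0) → follower holds at (-14.500, -14.500, 4.000°)
step 4: Δleader=(24.000, -2.000, -22.000°), disengaged; cmd=(0,0,0) → follower holds at (-14.500, -14.500, 4.000°)
step 5: Δleader=(-2.000, -21.000, 8.000°), engaged; cmd=(-2.000, -8.500, 12.000°) → follower=(-16.500, -23.000, 16.000°)


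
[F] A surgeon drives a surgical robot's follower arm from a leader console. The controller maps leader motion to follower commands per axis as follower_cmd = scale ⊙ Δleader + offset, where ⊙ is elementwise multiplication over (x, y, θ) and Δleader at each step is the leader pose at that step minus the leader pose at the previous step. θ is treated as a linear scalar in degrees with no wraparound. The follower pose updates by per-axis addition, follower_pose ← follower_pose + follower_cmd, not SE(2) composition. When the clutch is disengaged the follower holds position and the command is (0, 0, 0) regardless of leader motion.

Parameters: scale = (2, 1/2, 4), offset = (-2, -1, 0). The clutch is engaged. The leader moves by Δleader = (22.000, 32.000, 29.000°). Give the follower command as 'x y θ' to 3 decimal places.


42.000 15.000 116.000

axis x: 2·22.000 + -2 = 42.000
axis y: 1/2·32.000 + -1 = 15.000
axis θ: 4·29.000 + 0 = 116.000


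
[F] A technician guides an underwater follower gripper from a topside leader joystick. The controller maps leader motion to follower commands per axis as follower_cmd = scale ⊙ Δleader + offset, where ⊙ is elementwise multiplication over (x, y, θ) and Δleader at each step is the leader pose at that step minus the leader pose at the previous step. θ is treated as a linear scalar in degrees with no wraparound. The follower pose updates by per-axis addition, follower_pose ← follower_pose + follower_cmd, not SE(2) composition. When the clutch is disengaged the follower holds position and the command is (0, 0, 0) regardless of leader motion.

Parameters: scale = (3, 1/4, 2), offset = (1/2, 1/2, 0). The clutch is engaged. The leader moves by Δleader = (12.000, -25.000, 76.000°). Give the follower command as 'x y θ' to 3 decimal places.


axis x: 3·12.000 + 1/2 = 36.500
axis y: 1/4·-25.000 + 1/2 = -5.750
axis θ: 2·76.000 + 0 = 152.000

36.500 -5.750 152.000


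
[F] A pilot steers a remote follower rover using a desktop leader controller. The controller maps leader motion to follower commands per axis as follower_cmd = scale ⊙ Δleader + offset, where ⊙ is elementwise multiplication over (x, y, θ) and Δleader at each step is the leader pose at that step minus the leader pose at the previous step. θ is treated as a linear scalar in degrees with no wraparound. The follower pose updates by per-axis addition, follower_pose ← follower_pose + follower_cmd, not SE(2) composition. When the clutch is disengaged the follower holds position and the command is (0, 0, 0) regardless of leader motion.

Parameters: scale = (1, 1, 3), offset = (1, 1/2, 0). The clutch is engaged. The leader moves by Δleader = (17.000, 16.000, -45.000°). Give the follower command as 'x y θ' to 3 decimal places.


axis x: 1·17.000 + 1 = 18.000
axis y: 1·16.000 + 1/2 = 16.500
axis θ: 3·-45.000 + 0 = -135.000

18.000 16.500 -135.000


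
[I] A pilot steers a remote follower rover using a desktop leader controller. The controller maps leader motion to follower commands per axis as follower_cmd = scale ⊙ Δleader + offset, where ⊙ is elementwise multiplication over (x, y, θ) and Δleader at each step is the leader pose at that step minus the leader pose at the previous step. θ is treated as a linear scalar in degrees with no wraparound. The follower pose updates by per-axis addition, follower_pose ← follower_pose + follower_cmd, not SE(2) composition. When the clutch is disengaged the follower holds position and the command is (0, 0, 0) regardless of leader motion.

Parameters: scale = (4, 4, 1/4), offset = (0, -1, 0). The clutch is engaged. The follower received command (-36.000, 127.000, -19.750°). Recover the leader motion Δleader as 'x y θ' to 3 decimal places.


axis x: (-36.000 − 0) / (4) = -9.000
axis y: (127.000 − -1) / (4) = 32.000
axis θ: (-19.750 − 0) / (1/4) = -79.000

-9.000 32.000 -79.000


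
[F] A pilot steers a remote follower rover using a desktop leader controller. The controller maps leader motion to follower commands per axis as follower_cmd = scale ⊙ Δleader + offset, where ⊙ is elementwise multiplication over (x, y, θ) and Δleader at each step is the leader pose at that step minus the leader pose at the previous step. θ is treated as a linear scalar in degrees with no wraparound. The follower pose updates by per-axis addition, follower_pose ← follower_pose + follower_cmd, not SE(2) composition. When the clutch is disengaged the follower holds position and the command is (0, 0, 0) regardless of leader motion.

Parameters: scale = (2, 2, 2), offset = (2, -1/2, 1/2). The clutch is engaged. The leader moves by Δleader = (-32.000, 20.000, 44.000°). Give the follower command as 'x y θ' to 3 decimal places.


-62.000 39.500 88.500

axis x: 2·-32.000 + 2 = -62.000
axis y: 2·20.000 + -1/2 = 39.500
axis θ: 2·44.000 + 1/2 = 88.500


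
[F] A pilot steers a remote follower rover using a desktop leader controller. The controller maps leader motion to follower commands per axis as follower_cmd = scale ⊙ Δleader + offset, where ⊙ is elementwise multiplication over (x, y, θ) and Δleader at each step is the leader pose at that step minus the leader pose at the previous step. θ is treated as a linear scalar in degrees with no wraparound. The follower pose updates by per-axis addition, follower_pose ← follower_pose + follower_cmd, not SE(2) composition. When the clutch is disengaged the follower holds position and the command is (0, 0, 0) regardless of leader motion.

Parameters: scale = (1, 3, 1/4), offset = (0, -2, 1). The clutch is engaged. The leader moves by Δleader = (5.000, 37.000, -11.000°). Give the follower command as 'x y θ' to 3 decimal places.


5.000 109.000 -1.750

axis x: 1·5.000 + 0 = 5.000
axis y: 3·37.000 + -2 = 109.000
axis θ: 1/4·-11.000 + 1 = -1.750


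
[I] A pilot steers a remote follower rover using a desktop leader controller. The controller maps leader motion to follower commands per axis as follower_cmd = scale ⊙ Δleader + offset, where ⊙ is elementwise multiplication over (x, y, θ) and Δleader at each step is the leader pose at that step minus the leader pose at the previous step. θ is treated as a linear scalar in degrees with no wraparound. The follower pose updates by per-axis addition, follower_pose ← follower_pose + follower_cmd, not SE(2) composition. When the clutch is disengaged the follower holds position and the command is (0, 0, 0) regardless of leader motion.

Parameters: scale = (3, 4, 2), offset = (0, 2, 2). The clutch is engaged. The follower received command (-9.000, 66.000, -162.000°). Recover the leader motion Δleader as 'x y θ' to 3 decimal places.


axis x: (-9.000 − 0) / (3) = -3.000
axis y: (66.000 − 2) / (4) = 16.000
axis θ: (-162.000 − 2) / (2) = -82.000

-3.000 16.000 -82.000


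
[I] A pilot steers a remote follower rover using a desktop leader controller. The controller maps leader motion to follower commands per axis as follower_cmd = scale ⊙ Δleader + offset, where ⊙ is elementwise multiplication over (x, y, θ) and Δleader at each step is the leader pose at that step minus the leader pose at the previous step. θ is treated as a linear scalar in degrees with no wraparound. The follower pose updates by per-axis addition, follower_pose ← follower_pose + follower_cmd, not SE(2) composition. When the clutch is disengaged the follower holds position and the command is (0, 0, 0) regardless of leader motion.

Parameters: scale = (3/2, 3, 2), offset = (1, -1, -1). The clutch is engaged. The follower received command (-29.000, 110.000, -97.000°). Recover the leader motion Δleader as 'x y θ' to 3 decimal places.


-20.000 37.000 -48.000

axis x: (-29.000 − 1) / (3/2) = -20.000
axis y: (110.000 − -1) / (3) = 37.000
axis θ: (-97.000 − -1) / (2) = -48.000


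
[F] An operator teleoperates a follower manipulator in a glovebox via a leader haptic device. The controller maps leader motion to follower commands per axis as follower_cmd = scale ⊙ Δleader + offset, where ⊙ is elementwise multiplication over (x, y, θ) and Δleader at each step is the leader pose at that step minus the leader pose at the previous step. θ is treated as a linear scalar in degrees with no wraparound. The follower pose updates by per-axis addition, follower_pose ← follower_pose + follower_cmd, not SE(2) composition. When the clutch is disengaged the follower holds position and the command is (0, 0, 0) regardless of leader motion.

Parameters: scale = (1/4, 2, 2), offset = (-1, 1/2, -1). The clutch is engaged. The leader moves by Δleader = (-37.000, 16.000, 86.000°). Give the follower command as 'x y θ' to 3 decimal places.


-10.250 32.500 171.000

axis x: 1/4·-37.000 + -1 = -10.250
axis y: 2·16.000 + 1/2 = 32.500
axis θ: 2·86.000 + -1 = 171.000


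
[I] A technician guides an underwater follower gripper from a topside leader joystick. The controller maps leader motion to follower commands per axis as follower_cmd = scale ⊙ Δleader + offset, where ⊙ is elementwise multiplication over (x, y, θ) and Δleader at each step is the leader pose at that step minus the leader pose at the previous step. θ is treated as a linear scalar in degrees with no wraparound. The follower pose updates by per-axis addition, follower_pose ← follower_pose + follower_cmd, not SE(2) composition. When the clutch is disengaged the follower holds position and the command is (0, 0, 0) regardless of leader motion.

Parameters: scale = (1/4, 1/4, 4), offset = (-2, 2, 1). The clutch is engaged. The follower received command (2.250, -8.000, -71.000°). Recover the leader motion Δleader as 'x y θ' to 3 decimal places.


17.000 -40.000 -18.000

axis x: (2.250 − -2) / (1/4) = 17.000
axis y: (-8.000 − 2) / (1/4) = -40.000
axis θ: (-71.000 − 1) / (4) = -18.000


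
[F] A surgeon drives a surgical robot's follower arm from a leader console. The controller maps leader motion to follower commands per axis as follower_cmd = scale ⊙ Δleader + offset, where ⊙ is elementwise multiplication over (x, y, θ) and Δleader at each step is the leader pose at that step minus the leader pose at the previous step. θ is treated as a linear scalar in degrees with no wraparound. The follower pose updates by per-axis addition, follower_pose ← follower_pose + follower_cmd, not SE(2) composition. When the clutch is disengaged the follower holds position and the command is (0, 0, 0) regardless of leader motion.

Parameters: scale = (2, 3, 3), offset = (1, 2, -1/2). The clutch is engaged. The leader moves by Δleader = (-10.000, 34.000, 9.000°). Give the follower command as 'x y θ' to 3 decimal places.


-19.000 104.000 26.500

axis x: 2·-10.000 + 1 = -19.000
axis y: 3·34.000 + 2 = 104.000
axis θ: 3·9.000 + -1/2 = 26.500


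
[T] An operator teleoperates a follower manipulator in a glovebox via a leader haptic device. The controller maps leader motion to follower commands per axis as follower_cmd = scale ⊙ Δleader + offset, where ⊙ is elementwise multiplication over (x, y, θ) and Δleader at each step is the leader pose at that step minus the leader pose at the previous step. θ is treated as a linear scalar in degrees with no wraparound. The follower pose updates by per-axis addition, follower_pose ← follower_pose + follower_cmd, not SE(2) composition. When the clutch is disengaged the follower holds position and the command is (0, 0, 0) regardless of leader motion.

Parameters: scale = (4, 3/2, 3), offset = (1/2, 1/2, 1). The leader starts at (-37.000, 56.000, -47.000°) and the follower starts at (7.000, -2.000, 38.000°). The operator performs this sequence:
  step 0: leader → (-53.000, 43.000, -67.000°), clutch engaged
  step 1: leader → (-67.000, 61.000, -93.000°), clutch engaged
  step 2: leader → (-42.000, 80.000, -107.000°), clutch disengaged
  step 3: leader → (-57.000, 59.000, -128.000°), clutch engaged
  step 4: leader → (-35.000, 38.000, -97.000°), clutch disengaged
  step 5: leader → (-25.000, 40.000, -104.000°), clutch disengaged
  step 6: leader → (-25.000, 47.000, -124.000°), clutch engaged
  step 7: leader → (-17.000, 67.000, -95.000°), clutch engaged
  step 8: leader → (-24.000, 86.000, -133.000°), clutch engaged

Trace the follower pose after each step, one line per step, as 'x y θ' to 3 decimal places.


-56.500 -21.000 -21.000
-112.000 6.500 -98.000
-112.000 6.500 -98.000
-171.500 -24.500 -160.000
-171.500 -24.500 -160.000
-171.500 -24.500 -160.000
-171.000 -13.500 -219.000
-138.500 17.000 -131.000
-166.000 46.000 -244.000

step 0: Δleader=(-16.000, -13.000, -20.000°), engaged; cmd=(-63.500, -19.000, -59.000°) → follower=(-56.500, -21.000, -21.000°)
step 1: Δleader=(-14.000, 18.000, -26.000°), engaged; cmd=(-55.500, 27.500, -77.000°) → follower=(-112.000, 6.500, -98.000°)
step 2: Δleader=(25.000, 19.000, -14.000°), disengaged; cmd=(0,0,0) → follower holds at (-112.000, 6.500, -98.000°)
step 3: Δleader=(-15.000, -21.000, -21.000°), engaged; cmd=(-59.500, -31.000, -62.000°) → follower=(-171.500, -24.500, -160.000°)
step 4: Δleader=(22.000, -21.000, 31.000°), disengaged; cmd=(0,0,0) → follower holds at (-171.500, -24.500, -160.000°)
step 5: Δleader=(10.000, 2.000, -7.000°), disengaged; cmd=(0,0,0) → follower holds at (-171.500, -24.500, -160.000°)
step 6: Δleader=(0.000, 7.000, -20.000°), engaged; cmd=(0.500, 11.000, -59.000°) → follower=(-171.000, -13.500, -219.000°)
step 7: Δleader=(8.000, 20.000, 29.000°), engaged; cmd=(32.500, 30.500, 88.000°) → follower=(-138.500, 17.000, -131.000°)
step 8: Δleader=(-7.000, 19.000, -38.000°), engaged; cmd=(-27.500, 29.000, -113.000°) → follower=(-166.000, 46.000, -244.000°)
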